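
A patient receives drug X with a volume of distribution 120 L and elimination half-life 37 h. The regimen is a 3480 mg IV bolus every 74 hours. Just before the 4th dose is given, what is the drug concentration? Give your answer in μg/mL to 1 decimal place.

9.5 μg/mL

f = (1/2)^(τ/t½) = (1/2)^(74/37) ≈ 0.2500.
C₀ = D/Vd = 3480/120 ≈ 29.000 μg/mL.
Before the 4th dose, 3 doses have been given. Superposition: Cmin = C₀·(f + f² + … + f^3).
≈ 29.000 × (0.2500 + 0.0625 + 0.0156) ≈ 29.000 × 0.3281 ≈ 9.515 μg/mL.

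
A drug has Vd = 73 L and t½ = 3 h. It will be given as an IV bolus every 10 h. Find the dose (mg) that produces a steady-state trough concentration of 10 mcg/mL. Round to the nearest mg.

6628 mg

τ/t½ = 10/3 ≈ 3.3333, so f = (1/2)^(10/3) ≈ 0.099213.
Cmin,ss = (D/Vd)·f/(1−f), so D = Cmin,ss·Vd·(1−f)/f.
D = 10 × 73 × (1−f)/f ≈ 10 × 73 × 9.07932 ≈ 6627.90 mg.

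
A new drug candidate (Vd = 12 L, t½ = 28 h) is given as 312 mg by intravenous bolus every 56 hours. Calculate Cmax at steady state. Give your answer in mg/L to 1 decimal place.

τ = 56 h = 2 half-lives, so f = (1/2)^2 = 0.25.
Accumulation ratio R = 1/(1 − f) = 1/0.75 = 4/3.
Single-dose peak C₀ = D/Vd = 312/12 = 26 mg/L.
Steady-state peak Cmax,ss = C₀·R = 26 × 4/3 ≈ 34.667 mg/L.

34.7 mg/L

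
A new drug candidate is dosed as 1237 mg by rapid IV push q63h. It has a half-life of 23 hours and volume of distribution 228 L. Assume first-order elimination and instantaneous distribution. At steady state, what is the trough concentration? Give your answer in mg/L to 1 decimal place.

1.0 mg/L

Over one 63-h interval, 63/23 ≈ 2.7391 half-lives elapse, leaving f ≈ 0.1498 of each dose.
Single-dose peak C₀ = D/Vd = 1237/228 ≈ 5.425 mg/L.
Steady-state trough Cmin,ss = C₀·f/(1−f) ≈ 5.425 × 0.1498/0.8502 ≈ 0.956 mg/L.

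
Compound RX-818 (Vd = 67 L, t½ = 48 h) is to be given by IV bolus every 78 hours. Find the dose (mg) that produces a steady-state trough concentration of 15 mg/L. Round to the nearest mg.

2095 mg

τ/t½ = 78/48 ≈ 1.625, so f = (1/2)^(78/48) ≈ 0.324210.
Cmin,ss = (D/Vd)·f/(1−f), so D = Cmin,ss·Vd·(1−f)/f.
D = 15 × 67 × (1−f)/f ≈ 15 × 67 × 2.08442 ≈ 2094.84 mg.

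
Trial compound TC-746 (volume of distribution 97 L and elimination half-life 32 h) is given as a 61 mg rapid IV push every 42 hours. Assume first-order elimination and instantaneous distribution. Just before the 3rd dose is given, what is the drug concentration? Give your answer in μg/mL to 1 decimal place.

0.4 μg/mL

f = (1/2)^(τ/t½) = (1/2)^(42/32) ≈ 0.4026.
C₀ = D/Vd = 61/97 ≈ 0.629 μg/mL.
Before the 3rd dose, 2 doses have been given. Superposition: Cmin = C₀·(f + f²).
≈ 0.629 × (0.4026 + 0.1621) ≈ 0.629 × 0.5647 ≈ 0.355 μg/mL.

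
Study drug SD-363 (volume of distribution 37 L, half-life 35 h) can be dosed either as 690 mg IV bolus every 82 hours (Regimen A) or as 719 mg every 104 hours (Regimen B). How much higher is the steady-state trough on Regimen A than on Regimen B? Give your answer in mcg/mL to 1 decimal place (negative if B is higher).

1.7 mcg/mL

Regimen A: f = (1/2)^(82/35) ≈ 0.1971; Cmin,ss = (690/37)·f/(1−f) ≈ 4.578 mcg/mL.
Regimen B: f = (1/2)^(104/35) ≈ 0.1275; Cmin,ss = (719/37)·f/(1−f) ≈ 2.840 mcg/mL.
Difference ≈ 4.578 − 2.840 ≈ 1.738 mcg/mL.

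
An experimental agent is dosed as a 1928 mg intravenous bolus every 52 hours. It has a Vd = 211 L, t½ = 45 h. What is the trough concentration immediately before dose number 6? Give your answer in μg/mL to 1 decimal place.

7.3 μg/mL

f = (1/2)^(τ/t½) = (1/2)^(52/45) ≈ 0.4489.
C₀ = D/Vd = 1928/211 ≈ 9.137 μg/mL.
Before the 6th dose, 5 doses have been given. Superposition: Cmin = C₀·(f + f² + … + f^5).
≈ 9.137 × (0.4489 + 0.2015 + 0.0905 + 0.0406 + 0.0182) ≈ 9.137 × 0.7997 ≈ 7.307 μg/mL.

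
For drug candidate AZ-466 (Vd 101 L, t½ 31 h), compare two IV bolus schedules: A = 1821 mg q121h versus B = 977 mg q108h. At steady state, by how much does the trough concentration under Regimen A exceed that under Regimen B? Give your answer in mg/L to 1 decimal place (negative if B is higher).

Regimen A: f = (1/2)^(121/31) ≈ 0.0668; Cmin,ss = (1821/101)·f/(1−f) ≈ 1.291 mg/L.
Regimen B: f = (1/2)^(108/31) ≈ 0.0894; Cmin,ss = (977/101)·f/(1−f) ≈ 0.950 mg/L.
Difference ≈ 1.291 − 0.950 ≈ 0.341 mg/L.

0.3 mg/L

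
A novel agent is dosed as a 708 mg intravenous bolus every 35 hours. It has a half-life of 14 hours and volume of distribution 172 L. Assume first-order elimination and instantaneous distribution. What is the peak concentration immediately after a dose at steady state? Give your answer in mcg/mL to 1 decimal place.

τ/t½ = 35/14 ≈ 2.5, so fraction remaining f = (1/2)^(35/14) ≈ 0.1768.
Accumulation ratio R = 1/(1 − f) ≈ 1/0.8232 ≈ 1.2148.
Each bolus raises the concentration by D/Vd = 708/172 ≈ 4.116 mcg/mL.
Steady-state peak Cmax,ss = C₀·R ≈ 4.116 × 1.2148 ≈ 5.000 mcg/mL.

5.0 mcg/mL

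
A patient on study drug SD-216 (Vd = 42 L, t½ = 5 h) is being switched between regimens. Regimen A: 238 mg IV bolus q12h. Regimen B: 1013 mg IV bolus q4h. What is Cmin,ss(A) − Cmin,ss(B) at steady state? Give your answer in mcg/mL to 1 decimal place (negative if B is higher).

-31.2 mcg/mL

Regimen A: f = (1/2)^(12/5) ≈ 0.1895; Cmin,ss = (238/42)·f/(1−f) ≈ 1.325 mcg/mL.
Regimen B: f = (1/2)^(4/5) ≈ 0.5743; Cmin,ss = (1013/42)·f/(1−f) ≈ 32.538 mcg/mL.
Difference ≈ 1.325 − 32.538 ≈ -31.213 mcg/mL.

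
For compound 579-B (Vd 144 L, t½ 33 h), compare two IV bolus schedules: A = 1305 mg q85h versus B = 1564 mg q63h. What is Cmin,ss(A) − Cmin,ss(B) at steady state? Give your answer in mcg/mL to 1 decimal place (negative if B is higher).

Regimen A: f = (1/2)^(85/33) ≈ 0.1677; Cmin,ss = (1305/144)·f/(1−f) ≈ 1.826 mcg/mL.
Regimen B: f = (1/2)^(63/33) ≈ 0.2663; Cmin,ss = (1564/144)·f/(1−f) ≈ 3.942 mcg/mL.
Difference ≈ 1.826 − 3.942 ≈ -2.116 mcg/mL.

-2.1 mcg/mL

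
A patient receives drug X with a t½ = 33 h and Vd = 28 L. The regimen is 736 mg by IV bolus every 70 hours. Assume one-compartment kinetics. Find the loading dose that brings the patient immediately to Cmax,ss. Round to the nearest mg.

956 mg

f = (1/2)^(70/33) ≈ 0.229854; accumulation ratio R = 1/(1−f) ≈ 1.29846.
Loading dose to hit Cmax,ss on first dose: D_load = D_maint·R ≈ 736 × 1.29846 ≈ 955.67 mg.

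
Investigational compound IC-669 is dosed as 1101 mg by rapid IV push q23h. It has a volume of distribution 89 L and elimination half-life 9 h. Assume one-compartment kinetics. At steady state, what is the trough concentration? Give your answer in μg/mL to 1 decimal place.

k = ln2/t½ = ln2/9 ≈ 0.077016 h⁻¹; fraction remaining f = e^(−kτ) = e^(−0.077016×23) ≈ 0.1701.
Accumulation ratio R = 1/(1 − f) ≈ 1/0.8299 ≈ 1.2050.
Each bolus raises the concentration by D/Vd = 1101/89 ≈ 12.371 μg/mL.
Cmax,ss = C₀/(1 − f) ≈ 12.371/0.8299 ≈ 14.907 μg/mL.
One interval later, Cmin,ss = Cmax,ss·e^(−kτ) ≈ 14.907 × 0.1701 ≈ 2.536 μg/mL.

2.5 μg/mL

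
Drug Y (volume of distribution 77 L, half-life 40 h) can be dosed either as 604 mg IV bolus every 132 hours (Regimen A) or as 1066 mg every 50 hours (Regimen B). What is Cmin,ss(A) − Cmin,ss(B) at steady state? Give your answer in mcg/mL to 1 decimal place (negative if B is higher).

Regimen A: f = (1/2)^(132/40) ≈ 0.1015; Cmin,ss = (604/77)·f/(1−f) ≈ 0.886 mcg/mL.
Regimen B: f = (1/2)^(50/40) ≈ 0.4204; Cmin,ss = (1066/77)·f/(1−f) ≈ 10.042 mcg/mL.
Difference ≈ 0.886 − 10.042 ≈ -9.156 mcg/mL.

-9.2 mcg/mL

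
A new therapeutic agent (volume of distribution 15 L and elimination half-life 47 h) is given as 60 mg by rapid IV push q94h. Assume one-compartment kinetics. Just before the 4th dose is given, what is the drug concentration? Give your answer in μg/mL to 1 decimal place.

f = (1/2)^(τ/t½) = (1/2)^(94/47) ≈ 0.2500.
C₀ = D/Vd = 60/15 ≈ 4.000 μg/mL.
Before the 4th dose, 3 doses have been given. Superposition: Cmin = C₀·(f + f² + … + f^3).
≈ 4.000 × (0.2500 + 0.0625 + 0.0156) ≈ 4.000 × 0.3281 ≈ 1.312 μg/mL.

1.3 μg/mL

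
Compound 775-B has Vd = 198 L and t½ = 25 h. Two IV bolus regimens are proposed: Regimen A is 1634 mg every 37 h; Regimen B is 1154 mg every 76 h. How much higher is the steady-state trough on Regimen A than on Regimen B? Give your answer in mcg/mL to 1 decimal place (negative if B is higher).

Regimen A: f = (1/2)^(37/25) ≈ 0.3585; Cmin,ss = (1634/198)·f/(1−f) ≈ 4.612 mcg/mL.
Regimen B: f = (1/2)^(76/25) ≈ 0.1216; Cmin,ss = (1154/198)·f/(1−f) ≈ 0.807 mcg/mL.
Difference ≈ 4.612 − 0.807 ≈ 3.805 mcg/mL.

3.8 mcg/mL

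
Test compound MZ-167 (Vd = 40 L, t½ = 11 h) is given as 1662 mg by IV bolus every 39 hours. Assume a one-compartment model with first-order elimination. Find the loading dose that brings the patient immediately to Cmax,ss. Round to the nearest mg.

1818 mg

f = (1/2)^(39/11) ≈ 0.085647; accumulation ratio R = 1/(1−f) ≈ 1.09367.
Loading dose to hit Cmax,ss on first dose: D_load = D_maint·R ≈ 1662 × 1.09367 ≈ 1817.68 mg.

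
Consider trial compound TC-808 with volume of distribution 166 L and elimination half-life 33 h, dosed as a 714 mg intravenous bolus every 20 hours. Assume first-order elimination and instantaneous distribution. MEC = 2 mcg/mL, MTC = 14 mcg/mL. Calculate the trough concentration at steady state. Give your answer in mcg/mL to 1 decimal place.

k = ln2/t½ = ln2/33 ≈ 0.021004 h⁻¹; fraction remaining f = e^(−kτ) = e^(−0.021004×20) ≈ 0.6570.
At steady state, accumulation factor R = 1/(1 − e^(−kτ)) ≈ 2.9155.
Each bolus raises the concentration by D/Vd = 714/166 ≈ 4.301 mcg/mL.
Steady-state peak Cmax,ss = C₀·R ≈ 4.301 × 2.9155 ≈ 12.540 mcg/mL.
One interval later, Cmin,ss = Cmax,ss·e^(−kτ) ≈ 12.540 × 0.6570 ≈ 8.239 mcg/mL.
Trough 8.2 mcg/mL vs MEC 2 mcg/mL: adequate.

8.2 mcg/mL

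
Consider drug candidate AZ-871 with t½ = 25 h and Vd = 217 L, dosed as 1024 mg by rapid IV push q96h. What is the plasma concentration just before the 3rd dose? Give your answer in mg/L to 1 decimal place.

f = (1/2)^(τ/t½) = (1/2)^(96/25) ≈ 0.0698.
C₀ = D/Vd = 1024/217 ≈ 4.719 mg/L.
Before the 3rd dose, 2 doses have been given. Superposition: Cmin = C₀·(f + f²).
≈ 4.719 × (0.0698 + 0.0049) ≈ 4.719 × 0.0747 ≈ 0.353 mg/L.

0.4 mg/L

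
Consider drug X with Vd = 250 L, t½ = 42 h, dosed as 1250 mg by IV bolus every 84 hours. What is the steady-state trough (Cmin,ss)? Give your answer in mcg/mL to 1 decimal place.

The dosing interval is 2 half-lives, so f = 2^(−2) = 0.25.
At steady state, R = 1/(1 − 0.25) = 4/3.
Single-dose peak C₀ = D/Vd = 1250/250 = 5 mcg/mL.
Steady-state peak Cmax,ss = C₀·R = 5 × 4/3 ≈ 6.667 mcg/mL.
Steady-state trough Cmin,ss = Cmax,ss·f ≈ 6.667 × 0.25 ≈ 1.667 mcg/mL.

1.7 mcg/mL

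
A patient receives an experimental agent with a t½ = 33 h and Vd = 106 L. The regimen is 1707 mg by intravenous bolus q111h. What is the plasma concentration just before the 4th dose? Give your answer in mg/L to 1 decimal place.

f = (1/2)^(τ/t½) = (1/2)^(111/33) ≈ 0.0972.
C₀ = D/Vd = 1707/106 ≈ 16.104 mg/L.
Before the 4th dose, 3 doses have been given. Superposition: Cmin = C₀·(f + f² + … + f^3).
≈ 16.104 × (0.0972 + 0.0094 + 0.0009) ≈ 16.104 × 0.1075 ≈ 1.731 mg/L.

1.7 mg/L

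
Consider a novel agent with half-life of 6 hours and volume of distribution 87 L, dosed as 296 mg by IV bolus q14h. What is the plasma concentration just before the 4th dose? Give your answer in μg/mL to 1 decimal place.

0.8 μg/mL

f = (1/2)^(τ/t½) = (1/2)^(14/6) ≈ 0.1984.
C₀ = D/Vd = 296/87 ≈ 3.402 μg/mL.
Before the 4th dose, 3 doses have been given. Superposition: Cmin = C₀·(f + f² + … + f^3).
≈ 3.402 × (0.1984 + 0.0394 + 0.0078) ≈ 3.402 × 0.2456 ≈ 0.836 μg/mL.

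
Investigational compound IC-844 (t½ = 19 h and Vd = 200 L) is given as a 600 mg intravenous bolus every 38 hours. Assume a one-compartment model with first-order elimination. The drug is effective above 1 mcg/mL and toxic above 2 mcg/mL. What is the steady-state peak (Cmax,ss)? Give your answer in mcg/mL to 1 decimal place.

τ = 38 h = 2 half-lives, so f = (1/2)^2 = 0.25.
At steady state, R = 1/(1 − 0.25) = 4/3.
Single-dose peak C₀ = D/Vd = 600/200 = 3 mcg/mL.
Steady-state peak Cmax,ss = C₀·R = 3 × 4/3 ≈ 4.000 mcg/mL.
Peak 4.0 mcg/mL vs MTC 2 mcg/mL: exceeds toxic threshold.

4.0 mcg/mL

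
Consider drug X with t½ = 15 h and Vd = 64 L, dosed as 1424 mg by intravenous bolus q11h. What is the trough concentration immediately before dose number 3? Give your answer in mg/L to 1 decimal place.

21.4 mg/L

f = (1/2)^(τ/t½) = (1/2)^(11/15) ≈ 0.6015.
C₀ = D/Vd = 1424/64 ≈ 22.250 mg/L.
Before the 3rd dose, 2 doses have been given. Superposition: Cmin = C₀·(f + f²).
≈ 22.250 × (0.6015 + 0.3618) ≈ 22.250 × 0.9633 ≈ 21.433 mg/L.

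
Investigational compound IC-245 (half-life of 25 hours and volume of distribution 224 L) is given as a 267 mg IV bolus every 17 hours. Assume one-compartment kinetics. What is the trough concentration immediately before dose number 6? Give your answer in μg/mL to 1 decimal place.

f = (1/2)^(τ/t½) = (1/2)^(17/25) ≈ 0.6242.
C₀ = D/Vd = 267/224 ≈ 1.192 μg/mL.
Before the 6th dose, 5 doses have been given. Superposition: Cmin = C₀·(f + f² + … + f^5).
≈ 1.192 × (0.6242 + 0.3896 + 0.2432 + 0.1518 + 0.0948) ≈ 1.192 × 1.5036 ≈ 1.792 μg/mL.

1.8 μg/mL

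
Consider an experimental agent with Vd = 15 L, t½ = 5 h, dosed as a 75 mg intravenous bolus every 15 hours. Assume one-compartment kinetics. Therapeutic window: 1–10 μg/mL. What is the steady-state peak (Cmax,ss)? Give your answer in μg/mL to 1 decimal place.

τ = 15 h = 3 half-lives, so f = (1/2)^3 = 0.125.
At steady state, R = 1/(1 − 0.125) = 8/7.
Single-dose peak C₀ = D/Vd = 75/15 = 5 μg/mL.
Steady-state peak Cmax,ss = C₀·R = 5 × 8/7 ≈ 5.714 μg/mL.
Peak 5.7 μg/mL vs MTC 10 μg/mL: below toxic threshold.

5.7 μg/mL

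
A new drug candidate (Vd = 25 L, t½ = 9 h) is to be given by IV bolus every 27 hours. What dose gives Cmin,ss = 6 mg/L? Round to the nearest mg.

τ/t½ = 27/9 ≈ 3, so f = (1/2)^(27/9) ≈ 0.125000.
Cmin,ss = (D/Vd)·f/(1−f), so D = Cmin,ss·Vd·(1−f)/f.
D = 6 × 25 × (1−f)/f ≈ 6 × 25 × 7.00000 ≈ 1050.00 mg.

1050 mg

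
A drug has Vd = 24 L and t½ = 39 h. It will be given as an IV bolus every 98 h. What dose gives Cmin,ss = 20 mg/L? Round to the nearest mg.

2260 mg

τ/t½ = 98/39 ≈ 2.5128, so f = (1/2)^(98/39) ≈ 0.175213.
Cmin,ss = (D/Vd)·f/(1−f), so D = Cmin,ss·Vd·(1−f)/f.
D = 20 × 24 × (1−f)/f ≈ 20 × 24 × 4.70734 ≈ 2259.52 mg.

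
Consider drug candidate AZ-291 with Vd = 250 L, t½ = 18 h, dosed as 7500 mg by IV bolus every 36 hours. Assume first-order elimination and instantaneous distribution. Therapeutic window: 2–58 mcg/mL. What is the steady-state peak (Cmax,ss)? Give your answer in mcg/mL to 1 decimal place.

τ = 36 h = 2 half-lives, so f = (1/2)^2 = 0.25.
Accumulation ratio R = 1/(1 − f) = 1/0.75 = 4/3.
Single-dose peak C₀ = D/Vd = 7500/250 = 30 mcg/mL.
Steady-state peak Cmax,ss = C₀·R = 30 × 4/3 ≈ 40.000 mcg/mL.
Peak 40.0 mcg/mL vs MTC 58 mcg/mL: below toxic threshold.

40.0 mcg/mL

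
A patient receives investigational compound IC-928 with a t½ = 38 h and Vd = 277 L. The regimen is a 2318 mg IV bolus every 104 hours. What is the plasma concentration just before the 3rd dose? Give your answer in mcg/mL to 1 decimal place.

f = (1/2)^(τ/t½) = (1/2)^(104/38) ≈ 0.1500.
C₀ = D/Vd = 2318/277 ≈ 8.368 mcg/mL.
Before the 3rd dose, 2 doses have been given. Superposition: Cmin = C₀·(f + f²).
≈ 8.368 × (0.1500 + 0.0225) ≈ 8.368 × 0.1725 ≈ 1.443 mcg/mL.

1.4 mcg/mL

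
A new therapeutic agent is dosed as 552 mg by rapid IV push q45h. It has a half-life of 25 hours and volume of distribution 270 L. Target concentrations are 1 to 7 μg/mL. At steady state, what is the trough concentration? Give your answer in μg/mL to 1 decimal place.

k = ln2/t½ = ln2/25 ≈ 0.027726 h⁻¹; fraction remaining f = e^(−kτ) = e^(−0.027726×45) ≈ 0.2872.
Accumulation ratio R = 1/(1 − f) ≈ 1/0.7128 ≈ 1.4029.
Single-dose peak C₀ = D/Vd = 552/270 ≈ 2.044 μg/mL.
Cmax,ss = C₀/(1 − f) ≈ 2.044/0.7128 ≈ 2.868 μg/mL.
One interval later, Cmin,ss = Cmax,ss·e^(−kτ) ≈ 2.868 × 0.2872 ≈ 0.824 μg/mL.
Trough 0.8 μg/mL vs MEC 1 μg/mL: subtherapeutic.

0.8 μg/mL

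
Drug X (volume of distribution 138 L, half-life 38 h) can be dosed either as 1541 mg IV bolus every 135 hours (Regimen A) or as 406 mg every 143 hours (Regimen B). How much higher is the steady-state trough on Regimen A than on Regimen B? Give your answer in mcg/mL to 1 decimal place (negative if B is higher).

Regimen A: f = (1/2)^(135/38) ≈ 0.0852; Cmin,ss = (1541/138)·f/(1−f) ≈ 1.040 mcg/mL.
Regimen B: f = (1/2)^(143/38) ≈ 0.0737; Cmin,ss = (406/138)·f/(1−f) ≈ 0.234 mcg/mL.
Difference ≈ 1.040 − 0.234 ≈ 0.806 mcg/mL.

0.8 mcg/mL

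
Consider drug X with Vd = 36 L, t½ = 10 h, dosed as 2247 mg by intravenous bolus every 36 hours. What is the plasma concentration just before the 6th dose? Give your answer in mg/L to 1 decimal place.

5.6 mg/L

f = (1/2)^(τ/t½) = (1/2)^(36/10) ≈ 0.0825.
C₀ = D/Vd = 2247/36 ≈ 62.417 mg/L.
Before the 6th dose, 5 doses have been given. Superposition: Cmin = C₀·(f + f² + … + f^5).
≈ 62.417 × (0.0825 + 0.0068 + 0.0006 + 0.0000 + 0.0000) ≈ 62.417 × 0.0899 ≈ 5.611 mg/L.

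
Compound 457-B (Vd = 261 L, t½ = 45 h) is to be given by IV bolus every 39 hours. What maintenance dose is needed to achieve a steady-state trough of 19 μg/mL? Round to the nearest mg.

4083 mg

τ/t½ = 39/45 ≈ 0.86667, so f = (1/2)^(39/45) ≈ 0.548412.
Cmin,ss = (D/Vd)·f/(1−f), so D = Cmin,ss·Vd·(1−f)/f.
D = 19 × 261 × (1−f)/f ≈ 19 × 261 × 0.82345 ≈ 4083.49 mg.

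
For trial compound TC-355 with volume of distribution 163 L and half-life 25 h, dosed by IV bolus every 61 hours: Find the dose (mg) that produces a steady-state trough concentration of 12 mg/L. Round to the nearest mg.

τ/t½ = 61/25 ≈ 2.44, so f = (1/2)^(61/25) ≈ 0.184284.
Cmin,ss = (D/Vd)·f/(1−f), so D = Cmin,ss·Vd·(1−f)/f.
D = 12 × 163 × (1−f)/f ≈ 12 × 163 × 4.42641 ≈ 8658.06 mg.

8658 mg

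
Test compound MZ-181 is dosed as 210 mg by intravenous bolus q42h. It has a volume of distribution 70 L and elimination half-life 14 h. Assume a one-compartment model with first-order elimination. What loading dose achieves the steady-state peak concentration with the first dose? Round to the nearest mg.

f = (1/2)^(42/14) ≈ 0.125000; accumulation ratio R = 1/(1−f) ≈ 1.14286.
Loading dose to hit Cmax,ss on first dose: D_load = D_maint·R ≈ 210 × 1.14286 ≈ 240.00 mg.

240 mg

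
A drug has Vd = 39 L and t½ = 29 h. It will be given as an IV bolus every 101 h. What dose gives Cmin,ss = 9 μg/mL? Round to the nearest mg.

τ/t½ = 101/29 ≈ 3.4828, so f = (1/2)^(101/29) ≈ 0.089451.
Cmin,ss = (D/Vd)·f/(1−f), so D = Cmin,ss·Vd·(1−f)/f.
D = 9 × 39 × (1−f)/f ≈ 9 × 39 × 10.17930 ≈ 3572.93 mg.

3573 mg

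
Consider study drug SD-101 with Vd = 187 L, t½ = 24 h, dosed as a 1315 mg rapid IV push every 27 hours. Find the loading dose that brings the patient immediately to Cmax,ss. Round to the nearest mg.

f = (1/2)^(27/24) ≈ 0.458502; accumulation ratio R = 1/(1−f) ≈ 1.84673.
Loading dose to hit Cmax,ss on first dose: D_load = D_maint·R ≈ 1315 × 1.84673 ≈ 2428.45 mg.

2428 mg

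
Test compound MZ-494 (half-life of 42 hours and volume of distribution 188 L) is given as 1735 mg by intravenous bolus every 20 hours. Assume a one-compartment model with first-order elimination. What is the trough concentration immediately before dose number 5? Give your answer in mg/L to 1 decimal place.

17.3 mg/L

f = (1/2)^(τ/t½) = (1/2)^(20/42) ≈ 0.7189.
C₀ = D/Vd = 1735/188 ≈ 9.229 mg/L.
Before the 5th dose, 4 doses have been given. Superposition: Cmin = C₀·(f + f² + … + f^4).
≈ 9.229 × (0.7189 + 0.5168 + 0.3715 + 0.2671) ≈ 9.229 × 1.8743 ≈ 17.298 mg/L.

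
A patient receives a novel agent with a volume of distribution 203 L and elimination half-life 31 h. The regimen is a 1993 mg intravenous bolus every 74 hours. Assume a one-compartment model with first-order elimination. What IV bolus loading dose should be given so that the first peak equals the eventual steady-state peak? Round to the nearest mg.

f = (1/2)^(74/31) ≈ 0.191167; accumulation ratio R = 1/(1−f) ≈ 1.23635.
Loading dose to hit Cmax,ss on first dose: D_load = D_maint·R ≈ 1993 × 1.23635 ≈ 2464.05 mg.

2464 mg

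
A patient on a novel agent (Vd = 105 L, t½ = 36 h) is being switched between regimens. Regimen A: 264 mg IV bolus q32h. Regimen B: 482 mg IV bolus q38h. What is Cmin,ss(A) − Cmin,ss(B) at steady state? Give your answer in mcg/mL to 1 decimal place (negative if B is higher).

-1.3 mcg/mL

Regimen A: f = (1/2)^(32/36) ≈ 0.5400; Cmin,ss = (264/105)·f/(1−f) ≈ 2.952 mcg/mL.
Regimen B: f = (1/2)^(38/36) ≈ 0.4811; Cmin,ss = (482/105)·f/(1−f) ≈ 4.256 mcg/mL.
Difference ≈ 2.952 − 4.256 ≈ -1.304 mcg/mL.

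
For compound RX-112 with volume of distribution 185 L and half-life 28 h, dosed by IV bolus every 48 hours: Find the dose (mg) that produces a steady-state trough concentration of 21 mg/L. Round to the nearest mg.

8863 mg

τ/t½ = 48/28 ≈ 1.7143, so f = (1/2)^(48/28) ≈ 0.304753.
Cmin,ss = (D/Vd)·f/(1−f), so D = Cmin,ss·Vd·(1−f)/f.
D = 21 × 185 × (1−f)/f ≈ 21 × 185 × 2.28135 ≈ 8863.04 mg.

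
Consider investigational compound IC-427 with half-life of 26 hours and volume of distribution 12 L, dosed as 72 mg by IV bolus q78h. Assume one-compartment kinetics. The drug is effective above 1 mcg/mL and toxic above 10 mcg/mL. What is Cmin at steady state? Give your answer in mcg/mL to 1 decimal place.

τ = 78 h = 3 half-lives, so f = (1/2)^3 = 0.125.
Accumulation ratio R = 1/(1 − f) = 1/0.875 = 8/7.
Single-dose peak C₀ = D/Vd = 72/12 = 6 mcg/mL.
Steady-state peak Cmax,ss = C₀·R = 6 × 8/7 ≈ 6.857 mcg/mL.
Steady-state trough Cmin,ss = Cmax,ss·f ≈ 6.857 × 0.125 ≈ 0.857 mcg/mL.
Trough 0.9 mcg/mL vs MEC 1 mcg/mL: subtherapeutic.

0.9 mcg/mL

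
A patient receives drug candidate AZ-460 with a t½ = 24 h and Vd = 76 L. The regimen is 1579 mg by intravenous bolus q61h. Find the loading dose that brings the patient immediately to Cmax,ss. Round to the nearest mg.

1906 mg

f = (1/2)^(61/24) ≈ 0.171744; accumulation ratio R = 1/(1−f) ≈ 1.20736.
Loading dose to hit Cmax,ss on first dose: D_load = D_maint·R ≈ 1579 × 1.20736 ≈ 1906.42 mg.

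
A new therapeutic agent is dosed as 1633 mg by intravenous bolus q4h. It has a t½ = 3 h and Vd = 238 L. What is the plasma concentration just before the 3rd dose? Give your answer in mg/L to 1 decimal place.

f = (1/2)^(τ/t½) = (1/2)^(4/3) ≈ 0.3969.
C₀ = D/Vd = 1633/238 ≈ 6.861 mg/L.
Before the 3rd dose, 2 doses have been given. Superposition: Cmin = C₀·(f + f²).
≈ 6.861 × (0.3969 + 0.1575) ≈ 6.861 × 0.5544 ≈ 3.804 mg/L.

3.8 mg/L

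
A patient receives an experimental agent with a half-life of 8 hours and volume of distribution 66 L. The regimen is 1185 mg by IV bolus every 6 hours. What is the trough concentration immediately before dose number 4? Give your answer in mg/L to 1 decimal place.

20.8 mg/L

f = (1/2)^(τ/t½) = (1/2)^(6/8) ≈ 0.5946.
C₀ = D/Vd = 1185/66 ≈ 17.955 mg/L.
Before the 4th dose, 3 doses have been given. Superposition: Cmin = C₀·(f + f² + … + f^3).
≈ 17.955 × (0.5946 + 0.3535 + 0.2102) ≈ 17.955 × 1.1583 ≈ 20.797 mg/L.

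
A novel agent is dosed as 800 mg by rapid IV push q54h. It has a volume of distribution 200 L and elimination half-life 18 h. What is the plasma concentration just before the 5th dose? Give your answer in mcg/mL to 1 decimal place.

0.6 mcg/mL

f = (1/2)^(τ/t½) = (1/2)^(54/18) ≈ 0.1250.
C₀ = D/Vd = 800/200 ≈ 4.000 mcg/mL.
Before the 5th dose, 4 doses have been given. Superposition: Cmin = C₀·(f + f² + … + f^4).
≈ 4.000 × (0.1250 + 0.0156 + 0.0020 + 0.0002) ≈ 4.000 × 0.1428 ≈ 0.571 mcg/mL.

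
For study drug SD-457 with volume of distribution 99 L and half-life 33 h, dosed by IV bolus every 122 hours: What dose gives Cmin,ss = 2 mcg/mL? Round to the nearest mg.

τ/t½ = 122/33 ≈ 3.697, so f = (1/2)^(122/33) ≈ 0.077108.
Cmin,ss = (D/Vd)·f/(1−f), so D = Cmin,ss·Vd·(1−f)/f.
D = 2 × 99 × (1−f)/f ≈ 2 × 99 × 11.96882 ≈ 2369.83 mg.

2370 mg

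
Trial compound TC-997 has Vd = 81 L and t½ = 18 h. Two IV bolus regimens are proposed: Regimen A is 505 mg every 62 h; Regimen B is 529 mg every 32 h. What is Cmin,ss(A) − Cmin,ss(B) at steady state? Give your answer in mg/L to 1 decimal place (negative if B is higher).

-2.1 mg/L

Regimen A: f = (1/2)^(62/18) ≈ 0.0919; Cmin,ss = (505/81)·f/(1−f) ≈ 0.631 mg/L.
Regimen B: f = (1/2)^(32/18) ≈ 0.2916; Cmin,ss = (529/81)·f/(1−f) ≈ 2.688 mg/L.
Difference ≈ 0.631 − 2.688 ≈ -2.057 mg/L.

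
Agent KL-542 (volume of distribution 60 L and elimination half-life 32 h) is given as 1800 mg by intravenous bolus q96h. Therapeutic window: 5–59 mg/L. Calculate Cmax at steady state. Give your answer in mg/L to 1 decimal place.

34.3 mg/L

τ = 96 h = 3 half-lives, so f = (1/2)^3 = 0.125.
At steady state, R = 1/(1 − 0.125) = 8/7.
Single-dose peak C₀ = D/Vd = 1800/60 = 30 mg/L.
Steady-state peak Cmax,ss = C₀·R = 30 × 8/7 ≈ 34.286 mg/L.
Peak 34.3 mg/L vs MTC 59 mg/L: below toxic threshold.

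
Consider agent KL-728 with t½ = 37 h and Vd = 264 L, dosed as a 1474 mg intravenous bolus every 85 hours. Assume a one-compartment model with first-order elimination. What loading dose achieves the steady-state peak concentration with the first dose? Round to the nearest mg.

f = (1/2)^(85/37) ≈ 0.203444; accumulation ratio R = 1/(1−f) ≈ 1.25540.
Loading dose to hit Cmax,ss on first dose: D_load = D_maint·R ≈ 1474 × 1.25540 ≈ 1850.46 mg.

1850 mg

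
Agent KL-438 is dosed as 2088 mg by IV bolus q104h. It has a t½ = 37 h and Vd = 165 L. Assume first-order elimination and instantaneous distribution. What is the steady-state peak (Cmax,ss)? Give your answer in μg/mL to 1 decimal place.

14.8 μg/mL

Over one 104-h interval, 104/37 ≈ 2.8108 half-lives elapse, leaving f ≈ 0.1425 of each dose.
Accumulation ratio R = 1/(1 − f) ≈ 1/0.8575 ≈ 1.1662.
Each bolus raises the concentration by D/Vd = 2088/165 ≈ 12.655 μg/mL.
Cmax,ss = C₀/(1 − f) ≈ 12.655/0.8575 ≈ 14.758 μg/mL.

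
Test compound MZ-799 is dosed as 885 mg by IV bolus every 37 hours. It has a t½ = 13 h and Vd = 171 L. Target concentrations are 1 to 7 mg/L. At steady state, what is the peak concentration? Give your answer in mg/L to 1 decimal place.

Over one 37-h interval, 37/13 ≈ 2.8462 half-lives elapse, leaving f ≈ 0.1391 of each dose.
Accumulation ratio R = 1/(1 − f) ≈ 1/0.8609 ≈ 1.1616.
Each bolus raises the concentration by D/Vd = 885/171 ≈ 5.175 mg/L.
Steady-state peak Cmax,ss = C₀·R ≈ 5.175 × 1.1616 ≈ 6.011 mg/L.
Peak 6.0 mg/L vs MTC 7 mg/L: below toxic threshold.

6.0 mg/L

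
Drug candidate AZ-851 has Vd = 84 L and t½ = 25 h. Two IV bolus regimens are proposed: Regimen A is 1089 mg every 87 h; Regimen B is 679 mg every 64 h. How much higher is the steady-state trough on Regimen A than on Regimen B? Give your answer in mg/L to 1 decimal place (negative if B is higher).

-0.4 mg/L

Regimen A: f = (1/2)^(87/25) ≈ 0.0896; Cmin,ss = (1089/84)·f/(1−f) ≈ 1.276 mg/L.
Regimen B: f = (1/2)^(64/25) ≈ 0.1696; Cmin,ss = (679/84)·f/(1−f) ≈ 1.651 mg/L.
Difference ≈ 1.276 − 1.651 ≈ -0.375 mg/L.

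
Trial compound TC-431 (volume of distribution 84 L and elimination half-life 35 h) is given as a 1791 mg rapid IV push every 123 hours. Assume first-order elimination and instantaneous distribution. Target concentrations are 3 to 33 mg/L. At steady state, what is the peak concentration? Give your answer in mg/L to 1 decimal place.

23.4 mg/L

Over one 123-h interval, 123/35 ≈ 3.5143 half-lives elapse, leaving f ≈ 0.0875 of each dose.
Accumulation ratio R = 1/(1 − f) ≈ 1/0.9125 ≈ 1.0959.
Each bolus raises the concentration by D/Vd = 1791/84 ≈ 21.321 mg/L.
Cmax,ss = C₀/(1 − f) ≈ 21.321/0.9125 ≈ 23.365 mg/L.
Peak 23.4 mg/L vs MTC 33 mg/L: below toxic threshold.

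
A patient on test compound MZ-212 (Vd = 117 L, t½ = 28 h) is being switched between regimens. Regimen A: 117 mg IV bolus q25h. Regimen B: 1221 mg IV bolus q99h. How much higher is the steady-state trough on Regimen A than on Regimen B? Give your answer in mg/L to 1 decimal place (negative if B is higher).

0.2 mg/L

Regimen A: f = (1/2)^(25/28) ≈ 0.5385; Cmin,ss = (117/117)·f/(1−f) ≈ 1.167 mg/L.
Regimen B: f = (1/2)^(99/28) ≈ 0.0862; Cmin,ss = (1221/117)·f/(1−f) ≈ 0.984 mg/L.
Difference ≈ 1.167 − 0.984 ≈ 0.183 mg/L.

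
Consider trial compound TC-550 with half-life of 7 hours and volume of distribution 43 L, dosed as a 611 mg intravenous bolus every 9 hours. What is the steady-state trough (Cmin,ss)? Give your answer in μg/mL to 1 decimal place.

Over one 9-h interval, 9/7 ≈ 1.2857 half-lives elapse, leaving f ≈ 0.4102 of each dose.
Each bolus raises the concentration by D/Vd = 611/43 ≈ 14.209 μg/mL.
Steady-state trough Cmin,ss = C₀·f/(1−f) ≈ 14.209 × 0.4102/0.5898 ≈ 9.882 μg/mL.

9.9 μg/mL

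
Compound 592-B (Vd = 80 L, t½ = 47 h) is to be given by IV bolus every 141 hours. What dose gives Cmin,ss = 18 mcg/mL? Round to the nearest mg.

10080 mg

τ/t½ = 141/47 ≈ 3, so f = (1/2)^(141/47) ≈ 0.125000.
Cmin,ss = (D/Vd)·f/(1−f), so D = Cmin,ss·Vd·(1−f)/f.
D = 18 × 80 × (1−f)/f ≈ 18 × 80 × 7.00000 ≈ 10080.00 mg.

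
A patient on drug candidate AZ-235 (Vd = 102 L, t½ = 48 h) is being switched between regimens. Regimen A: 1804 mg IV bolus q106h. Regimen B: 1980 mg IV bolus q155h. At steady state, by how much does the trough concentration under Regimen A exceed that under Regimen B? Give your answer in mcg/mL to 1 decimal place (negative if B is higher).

2.6 mcg/mL

Regimen A: f = (1/2)^(106/48) ≈ 0.2164; Cmin,ss = (1804/102)·f/(1−f) ≈ 4.884 mcg/mL.
Regimen B: f = (1/2)^(155/48) ≈ 0.1066; Cmin,ss = (1980/102)·f/(1−f) ≈ 2.316 mcg/mL.
Difference ≈ 4.884 − 2.316 ≈ 2.568 mcg/mL.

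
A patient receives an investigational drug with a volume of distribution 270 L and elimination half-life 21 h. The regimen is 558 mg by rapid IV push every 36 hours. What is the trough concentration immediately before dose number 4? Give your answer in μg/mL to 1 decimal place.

f = (1/2)^(τ/t½) = (1/2)^(36/21) ≈ 0.3048.
C₀ = D/Vd = 558/270 ≈ 2.067 μg/mL.
Before the 4th dose, 3 doses have been given. Superposition: Cmin = C₀·(f + f² + … + f^3).
≈ 2.067 × (0.3048 + 0.0929 + 0.0283) ≈ 2.067 × 0.4260 ≈ 0.881 μg/mL.

0.9 μg/mL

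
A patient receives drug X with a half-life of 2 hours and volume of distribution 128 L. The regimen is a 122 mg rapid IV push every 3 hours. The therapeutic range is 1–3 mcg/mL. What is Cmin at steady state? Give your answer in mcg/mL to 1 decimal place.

τ/t½ = 3/2 ≈ 1.5, so fraction remaining f = (1/2)^(3/2) ≈ 0.3536.
Single-dose peak C₀ = D/Vd = 122/128 ≈ 0.953 mcg/mL.
Steady-state trough Cmin,ss = C₀·f/(1−f) ≈ 0.953 × 0.3536/0.6464 ≈ 0.521 mcg/mL.
Trough 0.5 mcg/mL vs MEC 1 mcg/mL: subtherapeutic.

0.5 mcg/mL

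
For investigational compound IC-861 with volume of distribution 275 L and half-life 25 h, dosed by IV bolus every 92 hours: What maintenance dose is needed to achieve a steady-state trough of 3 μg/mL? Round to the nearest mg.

9749 mg

τ/t½ = 92/25 ≈ 3.68, so f = (1/2)^(92/25) ≈ 0.078021.
Cmin,ss = (D/Vd)·f/(1−f), so D = Cmin,ss·Vd·(1−f)/f.
D = 3 × 275 × (1−f)/f ≈ 3 × 275 × 11.81706 ≈ 9749.07 mg.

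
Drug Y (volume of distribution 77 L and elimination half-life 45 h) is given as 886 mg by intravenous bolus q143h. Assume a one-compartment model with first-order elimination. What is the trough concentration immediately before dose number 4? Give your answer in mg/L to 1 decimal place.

f = (1/2)^(τ/t½) = (1/2)^(143/45) ≈ 0.1105.
C₀ = D/Vd = 886/77 ≈ 11.506 mg/L.
Before the 4th dose, 3 doses have been given. Superposition: Cmin = C₀·(f + f² + … + f^3).
≈ 11.506 × (0.1105 + 0.0122 + 0.0013) ≈ 11.506 × 0.1240 ≈ 1.427 mg/L.

1.4 mg/L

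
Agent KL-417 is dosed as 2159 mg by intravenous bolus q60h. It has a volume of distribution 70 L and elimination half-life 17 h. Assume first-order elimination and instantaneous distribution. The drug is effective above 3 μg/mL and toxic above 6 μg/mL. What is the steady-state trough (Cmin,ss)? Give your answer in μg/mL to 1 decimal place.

2.9 μg/mL

k = ln2/t½ = ln2/17 ≈ 0.040773 h⁻¹; fraction remaining f = e^(−kτ) = e^(−0.040773×60) ≈ 0.0866.
Accumulation ratio R = 1/(1 − f) ≈ 1/0.9134 ≈ 1.0948.
Each bolus raises the concentration by D/Vd = 2159/70 ≈ 30.843 μg/mL.
Steady-state peak Cmax,ss = C₀·R ≈ 30.843 × 1.0948 ≈ 33.767 μg/mL.
One interval later, Cmin,ss = Cmax,ss·e^(−kτ) ≈ 33.767 × 0.0866 ≈ 2.924 μg/mL.
Trough 2.9 μg/mL vs MEC 3 μg/mL: subtherapeutic.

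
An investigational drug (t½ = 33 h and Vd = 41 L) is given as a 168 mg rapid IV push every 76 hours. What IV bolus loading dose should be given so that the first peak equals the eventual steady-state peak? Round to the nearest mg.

f = (1/2)^(76/33) ≈ 0.202637; accumulation ratio R = 1/(1−f) ≈ 1.25413.
Loading dose to hit Cmax,ss on first dose: D_load = D_maint·R ≈ 168 × 1.25413 ≈ 210.69 mg.

211 mg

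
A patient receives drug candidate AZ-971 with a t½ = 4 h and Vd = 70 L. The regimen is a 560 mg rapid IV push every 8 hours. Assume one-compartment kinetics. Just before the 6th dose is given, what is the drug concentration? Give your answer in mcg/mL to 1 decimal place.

2.7 mcg/mL

f = (1/2)^(τ/t½) = (1/2)^(8/4) ≈ 0.2500.
C₀ = D/Vd = 560/70 ≈ 8.000 mcg/mL.
Before the 6th dose, 5 doses have been given. Superposition: Cmin = C₀·(f + f² + … + f^5).
≈ 8.000 × (0.2500 + 0.0625 + 0.0156 + 0.0039 + 0.0010) ≈ 8.000 × 0.3330 ≈ 2.664 mcg/mL.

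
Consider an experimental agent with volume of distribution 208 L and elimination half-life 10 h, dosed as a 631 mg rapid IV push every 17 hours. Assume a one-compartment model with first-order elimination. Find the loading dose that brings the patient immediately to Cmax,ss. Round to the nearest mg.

f = (1/2)^(17/10) ≈ 0.307786; accumulation ratio R = 1/(1−f) ≈ 1.44464.
Loading dose to hit Cmax,ss on first dose: D_load = D_maint·R ≈ 631 × 1.44464 ≈ 911.57 mg.

912 mg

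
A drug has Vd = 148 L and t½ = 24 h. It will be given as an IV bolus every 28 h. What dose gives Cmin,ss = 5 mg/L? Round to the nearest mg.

921 mg

τ/t½ = 28/24 ≈ 1.1667, so f = (1/2)^(28/24) ≈ 0.445449.
Cmin,ss = (D/Vd)·f/(1−f), so D = Cmin,ss·Vd·(1−f)/f.
D = 5 × 148 × (1−f)/f ≈ 5 × 148 × 1.24493 ≈ 921.25 mg.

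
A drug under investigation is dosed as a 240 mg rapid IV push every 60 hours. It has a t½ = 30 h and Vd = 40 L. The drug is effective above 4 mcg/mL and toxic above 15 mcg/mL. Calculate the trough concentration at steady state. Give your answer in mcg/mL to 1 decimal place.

2.0 mcg/mL

τ = 60 h = 2 half-lives, so f = (1/2)^2 = 0.25.
At steady state, R = 1/(1 − 0.25) = 4/3.
Single-dose peak C₀ = D/Vd = 240/40 = 6 mcg/mL.
Steady-state peak Cmax,ss = C₀·R = 6 × 4/3 ≈ 8.000 mcg/mL.
Steady-state trough Cmin,ss = Cmax,ss·f ≈ 8.000 × 0.25 ≈ 2.000 mcg/mL.
Trough 2.0 mcg/mL vs MEC 4 mcg/mL: subtherapeutic.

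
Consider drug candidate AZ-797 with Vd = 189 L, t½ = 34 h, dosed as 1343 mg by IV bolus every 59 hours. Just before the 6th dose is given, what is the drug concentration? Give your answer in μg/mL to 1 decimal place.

3.0 μg/mL

f = (1/2)^(τ/t½) = (1/2)^(59/34) ≈ 0.3003.
C₀ = D/Vd = 1343/189 ≈ 7.106 μg/mL.
Before the 6th dose, 5 doses have been given. Superposition: Cmin = C₀·(f + f² + … + f^5).
≈ 7.106 × (0.3003 + 0.0902 + 0.0271 + 0.0081 + 0.0024) ≈ 7.106 × 0.4281 ≈ 3.042 μg/mL.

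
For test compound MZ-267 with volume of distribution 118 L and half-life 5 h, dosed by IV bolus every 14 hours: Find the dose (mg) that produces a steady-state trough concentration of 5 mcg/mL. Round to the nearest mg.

3519 mg

τ/t½ = 14/5 ≈ 2.8, so f = (1/2)^(14/5) ≈ 0.143587.
Cmin,ss = (D/Vd)·f/(1−f), so D = Cmin,ss·Vd·(1−f)/f.
D = 5 × 118 × (1−f)/f ≈ 5 × 118 × 5.96442 ≈ 3519.01 mg.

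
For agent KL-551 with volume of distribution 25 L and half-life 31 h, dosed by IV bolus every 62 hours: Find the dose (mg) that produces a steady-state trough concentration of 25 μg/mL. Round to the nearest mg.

1875 mg

τ/t½ = 62/31 ≈ 2, so f = (1/2)^(62/31) ≈ 0.250000.
Cmin,ss = (D/Vd)·f/(1−f), so D = Cmin,ss·Vd·(1−f)/f.
D = 25 × 25 × (1−f)/f ≈ 25 × 25 × 3.00000 ≈ 1875.00 mg.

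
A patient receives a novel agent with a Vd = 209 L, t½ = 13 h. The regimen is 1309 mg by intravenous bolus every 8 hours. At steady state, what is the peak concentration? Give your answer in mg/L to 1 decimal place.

k = ln2/t½ = ln2/13 ≈ 0.053319 h⁻¹; fraction remaining f = e^(−kτ) = e^(−0.053319×8) ≈ 0.6528.
At steady state, accumulation factor R = 1/(1 − e^(−kτ)) ≈ 2.8802.
Single-dose peak C₀ = D/Vd = 1309/209 ≈ 6.263 mg/L.
Steady-state peak Cmax,ss = C₀·R ≈ 6.263 × 2.8802 ≈ 18.039 mg/L.

18.0 mg/L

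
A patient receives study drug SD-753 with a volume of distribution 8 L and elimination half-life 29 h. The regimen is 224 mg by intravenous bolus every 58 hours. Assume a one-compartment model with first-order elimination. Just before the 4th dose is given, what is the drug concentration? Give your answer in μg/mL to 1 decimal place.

f = (1/2)^(τ/t½) = (1/2)^(58/29) ≈ 0.2500.
C₀ = D/Vd = 224/8 ≈ 28.000 μg/mL.
Before the 4th dose, 3 doses have been given. Superposition: Cmin = C₀·(f + f² + … + f^3).
≈ 28.000 × (0.2500 + 0.0625 + 0.0156) ≈ 28.000 × 0.3281 ≈ 9.187 μg/mL.

9.2 μg/mL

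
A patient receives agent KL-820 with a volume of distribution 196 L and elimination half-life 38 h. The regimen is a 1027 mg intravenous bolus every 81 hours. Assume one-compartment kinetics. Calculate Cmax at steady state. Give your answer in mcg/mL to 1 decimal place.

6.8 mcg/mL

Over one 81-h interval, 81/38 ≈ 2.1316 half-lives elapse, leaving f ≈ 0.2282 of each dose.
Accumulation ratio R = 1/(1 − f) ≈ 1/0.7718 ≈ 1.2957.
Each bolus raises the concentration by D/Vd = 1027/196 ≈ 5.240 mcg/mL.
Steady-state peak Cmax,ss = C₀·R ≈ 5.240 × 1.2957 ≈ 6.789 mcg/mL.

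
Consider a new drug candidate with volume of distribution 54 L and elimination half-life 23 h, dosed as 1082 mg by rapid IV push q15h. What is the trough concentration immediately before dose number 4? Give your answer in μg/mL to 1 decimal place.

f = (1/2)^(τ/t½) = (1/2)^(15/23) ≈ 0.6363.
C₀ = D/Vd = 1082/54 ≈ 20.037 μg/mL.
Before the 4th dose, 3 doses have been given. Superposition: Cmin = C₀·(f + f² + … + f^3).
≈ 20.037 × (0.6363 + 0.4049 + 0.2576) ≈ 20.037 × 1.2988 ≈ 26.024 μg/mL.

26.0 μg/mL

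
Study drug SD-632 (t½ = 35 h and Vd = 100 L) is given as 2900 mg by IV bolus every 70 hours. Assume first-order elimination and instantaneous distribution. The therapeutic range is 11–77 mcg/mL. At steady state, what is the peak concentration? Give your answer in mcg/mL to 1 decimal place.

τ = 70 h = 2 half-lives, so f = (1/2)^2 = 0.25.
Accumulation ratio R = 1/(1 − f) = 1/0.75 = 4/3.
Single-dose peak C₀ = D/Vd = 2900/100 = 29 mcg/mL.
Steady-state peak Cmax,ss = C₀·R = 29 × 4/3 ≈ 38.667 mcg/mL.
Peak 38.7 mcg/mL vs MTC 77 mcg/mL: below toxic threshold.

38.7 mcg/mL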